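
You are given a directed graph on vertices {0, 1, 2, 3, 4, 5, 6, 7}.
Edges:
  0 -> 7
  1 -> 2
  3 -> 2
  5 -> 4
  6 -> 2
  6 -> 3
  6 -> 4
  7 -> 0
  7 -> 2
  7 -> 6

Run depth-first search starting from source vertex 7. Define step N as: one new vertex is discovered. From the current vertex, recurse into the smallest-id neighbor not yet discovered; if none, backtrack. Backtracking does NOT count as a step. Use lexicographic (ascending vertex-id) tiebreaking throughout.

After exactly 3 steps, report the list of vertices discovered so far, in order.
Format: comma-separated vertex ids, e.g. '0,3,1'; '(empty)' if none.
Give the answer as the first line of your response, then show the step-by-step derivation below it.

7,0,2

step 1: discover 7; path=7; order=7
step 2: discover 0; path=7>0; order=7,0
step 3: discover 2; path=7>2; order=7,0,2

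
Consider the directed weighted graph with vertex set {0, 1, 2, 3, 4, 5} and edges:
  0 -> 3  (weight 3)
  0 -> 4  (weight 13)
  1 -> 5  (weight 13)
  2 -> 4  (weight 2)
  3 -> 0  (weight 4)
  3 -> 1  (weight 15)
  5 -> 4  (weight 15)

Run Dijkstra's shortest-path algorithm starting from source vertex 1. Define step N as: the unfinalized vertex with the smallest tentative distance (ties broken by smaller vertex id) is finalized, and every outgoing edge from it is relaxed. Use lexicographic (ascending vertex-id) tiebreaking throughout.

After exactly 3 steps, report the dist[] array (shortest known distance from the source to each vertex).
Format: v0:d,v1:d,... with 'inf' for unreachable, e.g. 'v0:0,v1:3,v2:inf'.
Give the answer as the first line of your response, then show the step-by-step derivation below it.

v0:inf,v1:0,v2:inf,v3:inf,v4:28,v5:13

step 1: dist = v0:inf,v1:0,v2:inf,v3:inf,v4:inf,v5:13
step 2: dist = v0:inf,v1:0,v2:inf,v3:inf,v4:28,v5:13
step 3: dist = v0:inf,v1:0,v2:inf,v3:inf,v4:28,v5:13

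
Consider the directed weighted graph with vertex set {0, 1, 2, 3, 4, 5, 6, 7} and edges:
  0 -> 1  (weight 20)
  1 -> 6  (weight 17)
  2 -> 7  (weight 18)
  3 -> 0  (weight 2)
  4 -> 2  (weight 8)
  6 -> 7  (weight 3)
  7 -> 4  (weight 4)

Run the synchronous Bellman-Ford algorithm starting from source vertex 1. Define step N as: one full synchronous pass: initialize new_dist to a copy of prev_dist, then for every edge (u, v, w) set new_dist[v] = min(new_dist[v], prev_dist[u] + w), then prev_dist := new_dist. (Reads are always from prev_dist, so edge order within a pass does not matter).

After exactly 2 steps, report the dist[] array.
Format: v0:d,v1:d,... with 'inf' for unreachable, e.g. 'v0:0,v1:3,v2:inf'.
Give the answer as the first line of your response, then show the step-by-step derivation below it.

v0:inf,v1:0,v2:inf,v3:inf,v4:inf,v5:inf,v6:17,v7:20

step 1: dist = v0:inf,v1:0,v2:inf,v3:inf,v4:inf,v5:inf,v6:17,v7:inf
step 2: dist = v0:inf,v1:0,v2:inf,v3:inf,v4:inf,v5:inf,v6:17,v7:20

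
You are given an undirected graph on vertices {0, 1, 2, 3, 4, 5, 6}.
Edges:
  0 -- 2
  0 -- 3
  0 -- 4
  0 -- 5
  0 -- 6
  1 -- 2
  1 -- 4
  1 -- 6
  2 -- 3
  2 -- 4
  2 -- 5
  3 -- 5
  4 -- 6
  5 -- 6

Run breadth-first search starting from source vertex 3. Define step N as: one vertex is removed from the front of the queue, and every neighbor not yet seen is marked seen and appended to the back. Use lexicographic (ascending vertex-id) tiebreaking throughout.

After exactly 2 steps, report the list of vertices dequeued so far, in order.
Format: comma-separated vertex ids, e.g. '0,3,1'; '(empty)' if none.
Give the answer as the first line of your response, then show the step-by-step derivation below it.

3,0

step 1: dequeue 3; queue=[0,2,5]; order=3
step 2: dequeue 0; queue=[2,5,4,6]; order=3,0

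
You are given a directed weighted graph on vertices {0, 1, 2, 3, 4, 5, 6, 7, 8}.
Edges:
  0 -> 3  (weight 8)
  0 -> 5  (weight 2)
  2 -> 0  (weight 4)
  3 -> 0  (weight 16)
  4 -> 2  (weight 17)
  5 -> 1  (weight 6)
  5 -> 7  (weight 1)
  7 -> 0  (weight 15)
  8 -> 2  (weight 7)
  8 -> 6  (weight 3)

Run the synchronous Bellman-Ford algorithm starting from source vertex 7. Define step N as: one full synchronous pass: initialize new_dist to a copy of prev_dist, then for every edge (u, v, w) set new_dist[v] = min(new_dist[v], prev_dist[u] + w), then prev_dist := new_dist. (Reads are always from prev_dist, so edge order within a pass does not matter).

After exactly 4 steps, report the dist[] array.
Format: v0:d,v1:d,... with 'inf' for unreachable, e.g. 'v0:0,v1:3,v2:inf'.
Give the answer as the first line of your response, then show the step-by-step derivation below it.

v0:15,v1:23,v2:inf,v3:23,v4:inf,v5:17,v6:inf,v7:0,v8:inf

step 1: dist = v0:15,v1:inf,v2:inf,v3:inf,v4:inf,v5:inf,v6:inf,v7:0,v8:inf
step 2: dist = v0:15,v1:inf,v2:inf,v3:23,v4:inf,v5:17,v6:inf,v7:0,v8:inf
step 3: dist = v0:15,v1:23,v2:inf,v3:23,v4:inf,v5:17,v6:inf,v7:0,v8:inf
step 4: dist = v0:15,v1:23,v2:inf,v3:23,v4:inf,v5:17,v6:inf,v7:0,v8:inf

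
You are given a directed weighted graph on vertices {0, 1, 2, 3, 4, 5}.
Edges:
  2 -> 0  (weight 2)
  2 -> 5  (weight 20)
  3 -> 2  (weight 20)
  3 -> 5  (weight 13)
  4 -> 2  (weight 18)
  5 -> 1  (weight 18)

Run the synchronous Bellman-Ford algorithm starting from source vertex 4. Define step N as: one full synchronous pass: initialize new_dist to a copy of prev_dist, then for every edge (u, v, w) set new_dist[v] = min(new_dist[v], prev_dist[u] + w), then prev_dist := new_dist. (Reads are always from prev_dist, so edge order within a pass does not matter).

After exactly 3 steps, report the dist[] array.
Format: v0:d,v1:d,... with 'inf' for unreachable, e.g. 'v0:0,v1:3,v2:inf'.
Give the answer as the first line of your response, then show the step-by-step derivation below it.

v0:20,v1:56,v2:18,v3:inf,v4:0,v5:38

step 1: dist = v0:inf,v1:inf,v2:18,v3:inf,v4:0,v5:inf
step 2: dist = v0:20,v1:inf,v2:18,v3:inf,v4:0,v5:38
step 3: dist = v0:20,v1:56,v2:18,v3:inf,v4:0,v5:38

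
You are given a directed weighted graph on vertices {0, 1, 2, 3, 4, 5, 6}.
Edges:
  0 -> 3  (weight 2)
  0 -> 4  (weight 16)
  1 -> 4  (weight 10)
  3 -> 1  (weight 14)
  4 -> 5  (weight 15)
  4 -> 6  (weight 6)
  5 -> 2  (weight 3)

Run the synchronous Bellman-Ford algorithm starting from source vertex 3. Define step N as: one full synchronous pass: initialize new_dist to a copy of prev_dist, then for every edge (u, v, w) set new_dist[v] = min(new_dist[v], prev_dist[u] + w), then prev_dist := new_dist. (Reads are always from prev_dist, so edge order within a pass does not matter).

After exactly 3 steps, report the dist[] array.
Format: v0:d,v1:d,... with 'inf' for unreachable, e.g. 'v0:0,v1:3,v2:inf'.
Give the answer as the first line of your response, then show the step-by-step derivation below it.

v0:inf,v1:14,v2:inf,v3:0,v4:24,v5:39,v6:30

step 1: dist = v0:inf,v1:14,v2:inf,v3:0,v4:inf,v5:inf,v6:inf
step 2: dist = v0:inf,v1:14,v2:inf,v3:0,v4:24,v5:inf,v6:inf
step 3: dist = v0:inf,v1:14,v2:inf,v3:0,v4:24,v5:39,v6:30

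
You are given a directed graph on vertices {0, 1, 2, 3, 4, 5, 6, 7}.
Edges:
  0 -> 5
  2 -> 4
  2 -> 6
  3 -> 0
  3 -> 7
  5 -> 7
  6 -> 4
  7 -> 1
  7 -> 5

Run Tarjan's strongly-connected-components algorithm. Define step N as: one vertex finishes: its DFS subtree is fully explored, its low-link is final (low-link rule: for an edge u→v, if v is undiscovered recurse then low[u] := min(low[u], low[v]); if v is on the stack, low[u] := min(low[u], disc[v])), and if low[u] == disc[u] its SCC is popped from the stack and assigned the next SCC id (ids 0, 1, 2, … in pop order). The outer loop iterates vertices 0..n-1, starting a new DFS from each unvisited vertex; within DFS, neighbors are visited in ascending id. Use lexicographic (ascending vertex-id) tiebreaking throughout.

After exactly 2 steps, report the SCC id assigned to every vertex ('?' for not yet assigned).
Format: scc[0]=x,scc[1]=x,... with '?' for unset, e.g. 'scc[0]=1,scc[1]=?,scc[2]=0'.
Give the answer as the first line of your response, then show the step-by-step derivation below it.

scc[0]=?,scc[1]=0,scc[2]=?,scc[3]=?,scc[4]=?,scc[5]=?,scc[6]=?,scc[7]=?

step 1: low=(low[0]=0,low[1]=3,low[2]=?,low[3]=?,low[4]=?,low[5]=1,low[6]=?,low[7]=2); scc=(scc[0]=?,scc[1]=0,scc[2]=?,scc[3]=?,scc[4]=?,scc[5]=?,scc[6]=?,scc[7]=?)
step 2: low=(low[0]=0,low[1]=3,low[2]=?,low[3]=?,low[4]=?,low[5]=1,low[6]=?,low[7]=1); scc=(scc[0]=?,scc[1]=0,scc[2]=?,scc[3]=?,scc[4]=?,scc[5]=?,scc[6]=?,scc[7]=?)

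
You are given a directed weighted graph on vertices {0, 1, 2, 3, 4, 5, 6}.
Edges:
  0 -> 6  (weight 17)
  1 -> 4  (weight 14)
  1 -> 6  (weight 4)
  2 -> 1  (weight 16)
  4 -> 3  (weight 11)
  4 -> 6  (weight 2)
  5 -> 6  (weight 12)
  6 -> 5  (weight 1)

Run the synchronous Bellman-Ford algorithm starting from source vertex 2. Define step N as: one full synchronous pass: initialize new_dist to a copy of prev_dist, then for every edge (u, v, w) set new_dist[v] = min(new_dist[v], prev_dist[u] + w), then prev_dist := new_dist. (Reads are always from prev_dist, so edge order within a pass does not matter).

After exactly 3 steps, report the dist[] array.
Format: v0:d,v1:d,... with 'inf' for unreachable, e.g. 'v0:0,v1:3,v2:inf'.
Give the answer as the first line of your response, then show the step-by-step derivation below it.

v0:inf,v1:16,v2:0,v3:41,v4:30,v5:21,v6:20

step 1: dist = v0:inf,v1:16,v2:0,v3:inf,v4:inf,v5:inf,v6:inf
step 2: dist = v0:inf,v1:16,v2:0,v3:inf,v4:30,v5:inf,v6:20
step 3: dist = v0:inf,v1:16,v2:0,v3:41,v4:30,v5:21,v6:20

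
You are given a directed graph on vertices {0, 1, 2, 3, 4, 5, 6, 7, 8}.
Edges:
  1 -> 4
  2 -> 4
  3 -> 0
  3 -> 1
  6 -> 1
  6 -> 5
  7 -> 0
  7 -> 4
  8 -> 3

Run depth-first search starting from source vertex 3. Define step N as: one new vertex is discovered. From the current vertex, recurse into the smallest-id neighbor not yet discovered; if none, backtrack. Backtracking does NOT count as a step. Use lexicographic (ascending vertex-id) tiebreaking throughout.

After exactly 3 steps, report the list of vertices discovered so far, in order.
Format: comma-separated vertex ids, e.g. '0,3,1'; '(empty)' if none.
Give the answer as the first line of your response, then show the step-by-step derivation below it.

3,0,1

step 1: discover 3; path=3; order=3
step 2: discover 0; path=3>0; order=3,0
step 3: discover 1; path=3>1; order=3,0,1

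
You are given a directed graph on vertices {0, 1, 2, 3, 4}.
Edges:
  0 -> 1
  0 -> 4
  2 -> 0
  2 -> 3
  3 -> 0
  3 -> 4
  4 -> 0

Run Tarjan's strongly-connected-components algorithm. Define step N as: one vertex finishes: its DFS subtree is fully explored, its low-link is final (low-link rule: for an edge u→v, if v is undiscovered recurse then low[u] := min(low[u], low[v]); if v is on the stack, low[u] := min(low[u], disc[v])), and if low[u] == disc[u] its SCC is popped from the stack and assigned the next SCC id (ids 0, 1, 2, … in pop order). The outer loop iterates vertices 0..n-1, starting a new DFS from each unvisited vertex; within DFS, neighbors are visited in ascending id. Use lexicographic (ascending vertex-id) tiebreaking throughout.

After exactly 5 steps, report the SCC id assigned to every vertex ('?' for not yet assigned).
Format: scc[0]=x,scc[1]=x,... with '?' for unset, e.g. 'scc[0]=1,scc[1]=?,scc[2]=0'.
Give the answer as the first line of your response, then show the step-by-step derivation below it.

scc[0]=1,scc[1]=0,scc[2]=3,scc[3]=2,scc[4]=1

step 1: low=(low[0]=0,low[1]=1,low[2]=?,low[3]=?,low[4]=?); scc=(scc[0]=?,scc[1]=0,scc[2]=?,scc[3]=?,scc[4]=?)
step 2: low=(low[0]=0,low[1]=1,low[2]=?,low[3]=?,low[4]=0); scc=(scc[0]=?,scc[1]=0,scc[2]=?,scc[3]=?,scc[4]=?)
step 3: low=(low[0]=0,low[1]=1,low[2]=?,low[3]=?,low[4]=0); scc=(scc[0]=1,scc[1]=0,scc[2]=?,scc[3]=?,scc[4]=1)
step 4: low=(low[0]=0,low[1]=1,low[2]=3,low[3]=4,low[4]=0); scc=(scc[0]=1,scc[1]=0,scc[2]=?,scc[3]=2,scc[4]=1)
step 5: low=(low[0]=0,low[1]=1,low[2]=3,low[3]=4,low[4]=0); scc=(scc[0]=1,scc[1]=0,scc[2]=3,scc[3]=2,scc[4]=1)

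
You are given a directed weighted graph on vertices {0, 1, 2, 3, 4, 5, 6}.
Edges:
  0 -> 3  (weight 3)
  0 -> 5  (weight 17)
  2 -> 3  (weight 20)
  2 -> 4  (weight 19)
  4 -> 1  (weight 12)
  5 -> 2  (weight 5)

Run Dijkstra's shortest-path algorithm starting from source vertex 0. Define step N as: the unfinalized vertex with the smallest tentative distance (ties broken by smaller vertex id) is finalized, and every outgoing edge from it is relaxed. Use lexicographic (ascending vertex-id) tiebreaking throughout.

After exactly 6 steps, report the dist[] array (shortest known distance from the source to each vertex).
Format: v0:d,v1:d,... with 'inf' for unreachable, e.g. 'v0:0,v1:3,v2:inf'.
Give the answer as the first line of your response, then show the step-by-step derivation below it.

v0:0,v1:53,v2:22,v3:3,v4:41,v5:17,v6:inf

step 1: dist = v0:0,v1:inf,v2:inf,v3:3,v4:inf,v5:17,v6:inf
step 2: dist = v0:0,v1:inf,v2:inf,v3:3,v4:inf,v5:17,v6:inf
step 3: dist = v0:0,v1:inf,v2:22,v3:3,v4:inf,v5:17,v6:inf
step 4: dist = v0:0,v1:inf,v2:22,v3:3,v4:41,v5:17,v6:inf
step 5: dist = v0:0,v1:53,v2:22,v3:3,v4:41,v5:17,v6:inf
step 6: dist = v0:0,v1:53,v2:22,v3:3,v4:41,v5:17,v6:inf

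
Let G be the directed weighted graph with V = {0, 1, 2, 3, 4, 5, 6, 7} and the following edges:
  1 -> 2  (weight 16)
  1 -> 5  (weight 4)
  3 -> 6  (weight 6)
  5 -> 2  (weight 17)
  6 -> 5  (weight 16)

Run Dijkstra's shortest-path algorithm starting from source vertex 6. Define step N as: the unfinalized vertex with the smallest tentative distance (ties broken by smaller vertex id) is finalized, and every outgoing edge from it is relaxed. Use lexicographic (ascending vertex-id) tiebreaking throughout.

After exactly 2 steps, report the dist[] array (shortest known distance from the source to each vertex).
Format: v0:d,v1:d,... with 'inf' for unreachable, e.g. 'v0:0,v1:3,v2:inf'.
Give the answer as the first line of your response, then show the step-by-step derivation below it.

v0:inf,v1:inf,v2:33,v3:inf,v4:inf,v5:16,v6:0,v7:inf

step 1: dist = v0:inf,v1:inf,v2:inf,v3:inf,v4:inf,v5:16,v6:0,v7:inf
step 2: dist = v0:inf,v1:inf,v2:33,v3:inf,v4:inf,v5:16,v6:0,v7:inf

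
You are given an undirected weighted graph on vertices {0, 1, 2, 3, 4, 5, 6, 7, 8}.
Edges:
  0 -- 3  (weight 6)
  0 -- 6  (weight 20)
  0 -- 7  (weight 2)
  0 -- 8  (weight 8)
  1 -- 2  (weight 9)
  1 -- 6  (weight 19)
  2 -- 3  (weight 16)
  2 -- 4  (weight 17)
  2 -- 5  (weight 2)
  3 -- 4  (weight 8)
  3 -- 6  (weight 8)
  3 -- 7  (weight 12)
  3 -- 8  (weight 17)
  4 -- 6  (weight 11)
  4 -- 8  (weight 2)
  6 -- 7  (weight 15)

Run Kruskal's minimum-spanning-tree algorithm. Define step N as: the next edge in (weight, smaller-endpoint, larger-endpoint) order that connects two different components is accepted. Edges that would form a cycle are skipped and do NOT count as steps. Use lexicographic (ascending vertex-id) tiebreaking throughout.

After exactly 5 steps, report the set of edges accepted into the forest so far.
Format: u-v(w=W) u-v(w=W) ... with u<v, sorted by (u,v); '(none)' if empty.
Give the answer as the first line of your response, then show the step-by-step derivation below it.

0-3(w=6) 0-7(w=2) 0-8(w=8) 2-5(w=2) 4-8(w=2)

step 1: add edge 0-7 (w=2); MST = {0-7(w=2)}
step 2: add edge 2-5 (w=2); MST = {0-7(w=2) 2-5(w=2)}
step 3: add edge 4-8 (w=2); MST = {0-7(w=2) 2-5(w=2) 4-8(w=2)}
step 4: add edge 0-3 (w=6); MST = {0-3(w=6) 0-7(w=2) 2-5(w=2) 4-8(w=2)}
step 5: add edge 0-8 (w=8); MST = {0-3(w=6) 0-7(w=2) 0-8(w=8) 2-5(w=2) 4-8(w=2)}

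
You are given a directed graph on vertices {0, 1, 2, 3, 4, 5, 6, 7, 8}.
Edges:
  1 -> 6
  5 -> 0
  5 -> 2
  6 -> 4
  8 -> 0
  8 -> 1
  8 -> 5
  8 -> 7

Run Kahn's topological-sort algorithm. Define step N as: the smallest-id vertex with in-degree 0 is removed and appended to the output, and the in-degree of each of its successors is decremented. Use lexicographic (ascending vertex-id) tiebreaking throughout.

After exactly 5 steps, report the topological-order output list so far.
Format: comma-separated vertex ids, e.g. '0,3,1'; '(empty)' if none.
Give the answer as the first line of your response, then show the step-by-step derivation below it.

3,8,1,5,0

step 1: output 3; order=[3]; indeg=(2,1,1,0,1,1,1,1,0)
step 2: output 8; order=[3,8]; indeg=(1,0,1,0,1,0,1,0,0)
step 3: output 1; order=[3,8,1]; indeg=(1,0,1,0,1,0,0,0,0)
step 4: output 5; order=[3,8,1,5]; indeg=(0,0,0,0,1,0,0,0,0)
step 5: output 0; order=[3,8,1,5,0]; indeg=(0,0,0,0,1,0,0,0,0)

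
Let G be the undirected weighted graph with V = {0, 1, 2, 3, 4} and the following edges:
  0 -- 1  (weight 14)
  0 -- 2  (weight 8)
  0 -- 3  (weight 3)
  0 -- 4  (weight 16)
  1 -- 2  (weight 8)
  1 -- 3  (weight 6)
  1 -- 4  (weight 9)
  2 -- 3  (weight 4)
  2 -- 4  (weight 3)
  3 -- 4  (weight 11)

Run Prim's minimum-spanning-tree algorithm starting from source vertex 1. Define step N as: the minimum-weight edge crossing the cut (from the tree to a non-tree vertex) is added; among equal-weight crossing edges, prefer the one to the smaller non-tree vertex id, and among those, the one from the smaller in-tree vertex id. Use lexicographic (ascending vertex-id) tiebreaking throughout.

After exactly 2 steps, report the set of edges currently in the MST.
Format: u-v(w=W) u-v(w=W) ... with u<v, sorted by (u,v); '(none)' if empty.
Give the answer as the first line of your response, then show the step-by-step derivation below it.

0-3(w=3) 1-3(w=6)

step 1: add edge 1-3 (w=6); MST = {1-3(w=6)}
step 2: add edge 0-3 (w=3); MST = {0-3(w=3) 1-3(w=6)}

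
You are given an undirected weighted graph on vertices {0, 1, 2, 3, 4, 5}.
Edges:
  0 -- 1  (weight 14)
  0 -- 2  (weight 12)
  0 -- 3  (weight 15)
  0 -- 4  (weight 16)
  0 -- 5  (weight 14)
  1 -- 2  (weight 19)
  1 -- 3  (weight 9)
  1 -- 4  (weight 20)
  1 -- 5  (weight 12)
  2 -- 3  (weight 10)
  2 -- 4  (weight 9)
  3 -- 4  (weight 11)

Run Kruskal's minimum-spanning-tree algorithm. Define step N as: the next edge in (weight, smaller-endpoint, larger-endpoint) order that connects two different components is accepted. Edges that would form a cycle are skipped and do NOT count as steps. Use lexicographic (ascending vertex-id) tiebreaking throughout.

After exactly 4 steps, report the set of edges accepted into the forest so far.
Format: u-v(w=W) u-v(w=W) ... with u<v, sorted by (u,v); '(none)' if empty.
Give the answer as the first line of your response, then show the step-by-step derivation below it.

0-2(w=12) 1-3(w=9) 2-3(w=10) 2-4(w=9)

step 1: add edge 1-3 (w=9); MST = {1-3(w=9)}
step 2: add edge 2-4 (w=9); MST = {1-3(w=9) 2-4(w=9)}
step 3: add edge 2-3 (w=10); MST = {1-3(w=9) 2-3(w=10) 2-4(w=9)}
step 4: add edge 0-2 (w=12); MST = {0-2(w=12) 1-3(w=9) 2-3(w=10) 2-4(w=9)}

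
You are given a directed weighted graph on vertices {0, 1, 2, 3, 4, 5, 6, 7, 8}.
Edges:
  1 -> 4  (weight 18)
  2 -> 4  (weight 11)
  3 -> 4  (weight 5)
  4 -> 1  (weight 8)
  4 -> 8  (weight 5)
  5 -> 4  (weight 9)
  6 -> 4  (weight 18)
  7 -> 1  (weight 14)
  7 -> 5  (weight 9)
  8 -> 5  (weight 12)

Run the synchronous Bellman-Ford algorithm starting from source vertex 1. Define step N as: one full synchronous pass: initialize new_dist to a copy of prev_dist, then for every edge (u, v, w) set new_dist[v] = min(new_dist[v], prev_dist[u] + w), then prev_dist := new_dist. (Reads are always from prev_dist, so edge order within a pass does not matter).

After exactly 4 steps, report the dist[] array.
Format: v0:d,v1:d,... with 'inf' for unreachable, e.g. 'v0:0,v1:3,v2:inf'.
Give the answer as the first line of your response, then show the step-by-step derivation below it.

v0:inf,v1:0,v2:inf,v3:inf,v4:18,v5:35,v6:inf,v7:inf,v8:23

step 1: dist = v0:inf,v1:0,v2:inf,v3:inf,v4:18,v5:inf,v6:inf,v7:inf,v8:inf
step 2: dist = v0:inf,v1:0,v2:inf,v3:inf,v4:18,v5:inf,v6:inf,v7:inf,v8:23
step 3: dist = v0:inf,v1:0,v2:inf,v3:inf,v4:18,v5:35,v6:inf,v7:inf,v8:23
step 4: dist = v0:inf,v1:0,v2:inf,v3:inf,v4:18,v5:35,v6:inf,v7:inf,v8:23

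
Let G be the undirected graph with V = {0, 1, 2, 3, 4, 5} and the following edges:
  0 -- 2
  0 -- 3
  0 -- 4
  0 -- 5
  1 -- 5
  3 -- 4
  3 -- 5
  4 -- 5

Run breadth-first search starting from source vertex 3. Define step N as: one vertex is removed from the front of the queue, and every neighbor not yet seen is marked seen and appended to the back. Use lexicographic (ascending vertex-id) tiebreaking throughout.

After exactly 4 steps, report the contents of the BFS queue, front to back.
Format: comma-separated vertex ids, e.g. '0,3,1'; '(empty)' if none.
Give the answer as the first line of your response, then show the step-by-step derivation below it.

2,1

step 1: dequeue 3; queue=[0,4,5]; order=3
step 2: dequeue 0; queue=[4,5,2]; order=3,0
step 3: dequeue 4; queue=[5,2]; order=3,0,4
step 4: dequeue 5; queue=[2,1]; order=3,0,4,5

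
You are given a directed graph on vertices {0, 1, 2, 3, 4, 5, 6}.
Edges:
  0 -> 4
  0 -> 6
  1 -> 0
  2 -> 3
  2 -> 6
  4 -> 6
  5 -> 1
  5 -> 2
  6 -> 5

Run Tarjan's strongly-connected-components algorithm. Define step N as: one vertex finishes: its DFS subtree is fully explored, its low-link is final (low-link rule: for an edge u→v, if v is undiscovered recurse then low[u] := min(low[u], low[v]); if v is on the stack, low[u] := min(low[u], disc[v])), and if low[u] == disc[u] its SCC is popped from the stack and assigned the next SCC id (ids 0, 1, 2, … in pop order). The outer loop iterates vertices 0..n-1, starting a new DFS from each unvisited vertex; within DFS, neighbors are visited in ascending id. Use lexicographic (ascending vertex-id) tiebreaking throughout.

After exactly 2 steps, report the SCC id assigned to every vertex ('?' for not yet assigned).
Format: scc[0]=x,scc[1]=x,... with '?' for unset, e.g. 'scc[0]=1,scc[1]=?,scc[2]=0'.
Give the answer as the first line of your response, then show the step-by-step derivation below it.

scc[0]=?,scc[1]=?,scc[2]=?,scc[3]=0,scc[4]=?,scc[5]=?,scc[6]=?

step 1: low=(low[0]=0,low[1]=0,low[2]=?,low[3]=?,low[4]=1,low[5]=3,low[6]=2); scc=(scc[0]=?,scc[1]=?,scc[2]=?,scc[3]=?,scc[4]=?,scc[5]=?,scc[6]=?)
step 2: low=(low[0]=0,low[1]=0,low[2]=5,low[3]=6,low[4]=1,low[5]=0,low[6]=2); scc=(scc[0]=?,scc[1]=?,scc[2]=?,scc[3]=0,scc[4]=?,scc[5]=?,scc[6]=?)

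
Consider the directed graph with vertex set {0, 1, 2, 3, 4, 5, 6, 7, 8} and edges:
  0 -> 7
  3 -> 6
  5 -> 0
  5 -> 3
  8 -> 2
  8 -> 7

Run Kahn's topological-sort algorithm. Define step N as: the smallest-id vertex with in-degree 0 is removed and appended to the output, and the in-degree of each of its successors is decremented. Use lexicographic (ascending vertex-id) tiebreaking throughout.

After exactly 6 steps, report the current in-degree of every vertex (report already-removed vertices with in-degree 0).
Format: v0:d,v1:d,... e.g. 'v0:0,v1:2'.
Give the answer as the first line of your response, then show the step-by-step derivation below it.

v0:0,v1:0,v2:1,v3:0,v4:0,v5:0,v6:0,v7:1,v8:0

step 1: output 1; order=[1]; indeg=(1,0,1,1,0,0,1,2,0)
step 2: output 4; order=[1,4]; indeg=(1,0,1,1,0,0,1,2,0)
step 3: output 5; order=[1,4,5]; indeg=(0,0,1,0,0,0,1,2,0)
step 4: output 0; order=[1,4,5,0]; indeg=(0,0,1,0,0,0,1,1,0)
step 5: output 3; order=[1,4,5,0,3]; indeg=(0,0,1,0,0,0,0,1,0)
step 6: output 6; order=[1,4,5,0,3,6]; indeg=(0,0,1,0,0,0,0,1,0)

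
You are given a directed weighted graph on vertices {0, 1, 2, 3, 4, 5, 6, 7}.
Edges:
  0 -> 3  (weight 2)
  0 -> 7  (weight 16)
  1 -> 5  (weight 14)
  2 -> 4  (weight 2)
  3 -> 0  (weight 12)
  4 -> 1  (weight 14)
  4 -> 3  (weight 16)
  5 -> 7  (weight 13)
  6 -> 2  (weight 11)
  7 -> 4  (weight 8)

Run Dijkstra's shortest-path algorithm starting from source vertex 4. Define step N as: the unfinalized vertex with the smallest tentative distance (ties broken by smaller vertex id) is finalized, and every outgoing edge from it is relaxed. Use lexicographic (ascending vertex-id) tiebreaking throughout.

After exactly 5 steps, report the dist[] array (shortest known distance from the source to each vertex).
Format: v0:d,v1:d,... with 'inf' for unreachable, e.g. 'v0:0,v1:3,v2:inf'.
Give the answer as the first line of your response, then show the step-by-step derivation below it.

v0:28,v1:14,v2:inf,v3:16,v4:0,v5:28,v6:inf,v7:41

step 1: dist = v0:inf,v1:14,v2:inf,v3:16,v4:0,v5:inf,v6:inf,v7:inf
step 2: dist = v0:inf,v1:14,v2:inf,v3:16,v4:0,v5:28,v6:inf,v7:inf
step 3: dist = v0:28,v1:14,v2:inf,v3:16,v4:0,v5:28,v6:inf,v7:inf
step 4: dist = v0:28,v1:14,v2:inf,v3:16,v4:0,v5:28,v6:inf,v7:44
step 5: dist = v0:28,v1:14,v2:inf,v3:16,v4:0,v5:28,v6:inf,v7:41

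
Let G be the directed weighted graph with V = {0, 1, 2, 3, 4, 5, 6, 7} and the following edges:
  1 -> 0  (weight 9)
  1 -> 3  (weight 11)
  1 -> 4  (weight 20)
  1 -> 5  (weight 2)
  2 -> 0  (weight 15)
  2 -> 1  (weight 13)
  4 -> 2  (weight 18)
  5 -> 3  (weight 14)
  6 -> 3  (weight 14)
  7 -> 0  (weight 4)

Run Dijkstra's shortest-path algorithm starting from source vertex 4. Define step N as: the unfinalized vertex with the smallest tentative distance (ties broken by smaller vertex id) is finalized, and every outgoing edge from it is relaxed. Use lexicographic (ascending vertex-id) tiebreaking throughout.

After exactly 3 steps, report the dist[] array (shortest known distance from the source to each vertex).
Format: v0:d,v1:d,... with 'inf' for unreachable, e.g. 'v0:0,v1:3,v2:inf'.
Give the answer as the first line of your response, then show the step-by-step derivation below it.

v0:33,v1:31,v2:18,v3:42,v4:0,v5:33,v6:inf,v7:inf

step 1: dist = v0:inf,v1:inf,v2:18,v3:inf,v4:0,v5:inf,v6:inf,v7:inf
step 2: dist = v0:33,v1:31,v2:18,v3:inf,v4:0,v5:inf,v6:inf,v7:inf
step 3: dist = v0:33,v1:31,v2:18,v3:42,v4:0,v5:33,v6:inf,v7:inf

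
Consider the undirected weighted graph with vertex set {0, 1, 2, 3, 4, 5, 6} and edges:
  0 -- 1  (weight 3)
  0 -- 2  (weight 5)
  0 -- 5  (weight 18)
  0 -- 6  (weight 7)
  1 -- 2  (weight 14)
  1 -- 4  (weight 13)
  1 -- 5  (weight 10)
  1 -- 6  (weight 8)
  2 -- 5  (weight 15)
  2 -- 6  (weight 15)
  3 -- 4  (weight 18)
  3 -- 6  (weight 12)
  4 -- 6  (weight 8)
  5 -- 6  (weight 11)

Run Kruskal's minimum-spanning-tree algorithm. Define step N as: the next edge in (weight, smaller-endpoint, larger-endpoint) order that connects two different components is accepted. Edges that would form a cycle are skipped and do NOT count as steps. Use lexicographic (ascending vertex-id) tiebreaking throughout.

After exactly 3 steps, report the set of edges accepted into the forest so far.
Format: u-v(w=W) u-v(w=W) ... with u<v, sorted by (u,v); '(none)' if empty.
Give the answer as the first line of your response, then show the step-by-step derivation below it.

0-1(w=3) 0-2(w=5) 0-6(w=7)

step 1: add edge 0-1 (w=3); MST = {0-1(w=3)}
step 2: add edge 0-2 (w=5); MST = {0-1(w=3) 0-2(w=5)}
step 3: add edge 0-6 (w=7); MST = {0-1(w=3) 0-2(w=5) 0-6(w=7)}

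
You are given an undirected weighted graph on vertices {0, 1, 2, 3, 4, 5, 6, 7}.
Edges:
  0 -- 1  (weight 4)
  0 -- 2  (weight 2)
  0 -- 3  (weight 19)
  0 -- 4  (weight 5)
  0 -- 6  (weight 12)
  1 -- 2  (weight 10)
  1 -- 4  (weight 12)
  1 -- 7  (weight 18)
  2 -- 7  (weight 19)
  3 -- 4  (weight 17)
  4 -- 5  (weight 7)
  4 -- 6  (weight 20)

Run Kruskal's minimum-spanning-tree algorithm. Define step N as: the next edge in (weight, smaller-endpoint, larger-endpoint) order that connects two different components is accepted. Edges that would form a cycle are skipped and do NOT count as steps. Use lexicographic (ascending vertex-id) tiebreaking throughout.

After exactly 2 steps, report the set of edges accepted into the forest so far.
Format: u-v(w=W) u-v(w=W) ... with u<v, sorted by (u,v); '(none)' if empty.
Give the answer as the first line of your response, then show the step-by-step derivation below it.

0-1(w=4) 0-2(w=2)

step 1: add edge 0-2 (w=2); MST = {0-2(w=2)}
step 2: add edge 0-1 (w=4); MST = {0-1(w=4) 0-2(w=2)}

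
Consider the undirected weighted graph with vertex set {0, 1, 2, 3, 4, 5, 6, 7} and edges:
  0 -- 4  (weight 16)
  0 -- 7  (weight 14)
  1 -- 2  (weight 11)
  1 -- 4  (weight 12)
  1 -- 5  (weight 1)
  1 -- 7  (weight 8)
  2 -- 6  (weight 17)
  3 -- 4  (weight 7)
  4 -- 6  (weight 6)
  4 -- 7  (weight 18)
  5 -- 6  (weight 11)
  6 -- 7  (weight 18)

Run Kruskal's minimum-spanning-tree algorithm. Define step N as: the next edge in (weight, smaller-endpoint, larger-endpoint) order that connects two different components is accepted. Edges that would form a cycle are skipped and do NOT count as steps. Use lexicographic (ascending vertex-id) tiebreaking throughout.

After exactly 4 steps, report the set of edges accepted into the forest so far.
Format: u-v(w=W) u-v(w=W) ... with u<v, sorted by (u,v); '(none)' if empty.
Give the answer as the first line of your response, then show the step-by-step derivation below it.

1-5(w=1) 1-7(w=8) 3-4(w=7) 4-6(w=6)

step 1: add edge 1-5 (w=1); MST = {1-5(w=1)}
step 2: add edge 4-6 (w=6); MST = {1-5(w=1) 4-6(w=6)}
step 3: add edge 3-4 (w=7); MST = {1-5(w=1) 3-4(w=7) 4-6(w=6)}
step 4: add edge 1-7 (w=8); MST = {1-5(w=1) 1-7(w=8) 3-4(w=7) 4-6(w=6)}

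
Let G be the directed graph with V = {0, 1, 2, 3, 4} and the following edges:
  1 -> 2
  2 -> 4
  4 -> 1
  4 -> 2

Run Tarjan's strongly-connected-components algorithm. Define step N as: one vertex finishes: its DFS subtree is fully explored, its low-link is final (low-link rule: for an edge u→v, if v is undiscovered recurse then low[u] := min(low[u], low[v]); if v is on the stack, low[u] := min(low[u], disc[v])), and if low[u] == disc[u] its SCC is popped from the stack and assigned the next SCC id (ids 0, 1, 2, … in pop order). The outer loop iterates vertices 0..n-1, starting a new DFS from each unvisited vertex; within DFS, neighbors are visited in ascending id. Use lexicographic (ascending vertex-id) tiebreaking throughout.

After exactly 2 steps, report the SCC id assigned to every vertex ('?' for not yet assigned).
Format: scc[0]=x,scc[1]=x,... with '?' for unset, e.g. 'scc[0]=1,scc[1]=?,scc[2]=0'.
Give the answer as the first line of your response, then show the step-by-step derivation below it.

scc[0]=0,scc[1]=?,scc[2]=?,scc[3]=?,scc[4]=?

step 1: low=(low[0]=0,low[1]=?,low[2]=?,low[3]=?,low[4]=?); scc=(scc[0]=0,scc[1]=?,scc[2]=?,scc[3]=?,scc[4]=?)
step 2: low=(low[0]=0,low[1]=1,low[2]=2,low[3]=?,low[4]=1); scc=(scc[0]=0,scc[1]=?,scc[2]=?,scc[3]=?,scc[4]=?)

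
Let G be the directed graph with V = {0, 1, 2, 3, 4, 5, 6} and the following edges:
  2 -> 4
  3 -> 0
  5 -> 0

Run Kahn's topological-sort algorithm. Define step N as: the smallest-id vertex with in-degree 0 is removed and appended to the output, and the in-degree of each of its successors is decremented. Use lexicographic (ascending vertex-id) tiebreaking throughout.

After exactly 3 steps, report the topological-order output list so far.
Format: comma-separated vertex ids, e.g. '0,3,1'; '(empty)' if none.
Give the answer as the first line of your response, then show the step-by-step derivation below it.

1,2,3

step 1: output 1; order=[1]; indeg=(2,0,0,0,1,0,0)
step 2: output 2; order=[1,2]; indeg=(2,0,0,0,0,0,0)
step 3: output 3; order=[1,2,3]; indeg=(1,0,0,0,0,0,0)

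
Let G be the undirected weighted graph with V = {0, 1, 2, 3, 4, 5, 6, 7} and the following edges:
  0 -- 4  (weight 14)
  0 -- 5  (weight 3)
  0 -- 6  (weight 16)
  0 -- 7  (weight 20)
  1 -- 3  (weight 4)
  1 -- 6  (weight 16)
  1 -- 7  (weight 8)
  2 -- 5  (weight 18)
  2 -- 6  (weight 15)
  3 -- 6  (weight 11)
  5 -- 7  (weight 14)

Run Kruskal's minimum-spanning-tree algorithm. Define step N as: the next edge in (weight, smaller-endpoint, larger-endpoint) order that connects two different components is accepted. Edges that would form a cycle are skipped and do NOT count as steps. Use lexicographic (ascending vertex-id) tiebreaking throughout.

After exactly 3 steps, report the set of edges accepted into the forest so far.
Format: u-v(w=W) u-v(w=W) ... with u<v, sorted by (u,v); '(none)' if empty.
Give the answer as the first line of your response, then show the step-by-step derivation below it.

0-5(w=3) 1-3(w=4) 1-7(w=8)

step 1: add edge 0-5 (w=3); MST = {0-5(w=3)}
step 2: add edge 1-3 (w=4); MST = {0-5(w=3) 1-3(w=4)}
step 3: add edge 1-7 (w=8); MST = {0-5(w=3) 1-3(w=4) 1-7(w=8)}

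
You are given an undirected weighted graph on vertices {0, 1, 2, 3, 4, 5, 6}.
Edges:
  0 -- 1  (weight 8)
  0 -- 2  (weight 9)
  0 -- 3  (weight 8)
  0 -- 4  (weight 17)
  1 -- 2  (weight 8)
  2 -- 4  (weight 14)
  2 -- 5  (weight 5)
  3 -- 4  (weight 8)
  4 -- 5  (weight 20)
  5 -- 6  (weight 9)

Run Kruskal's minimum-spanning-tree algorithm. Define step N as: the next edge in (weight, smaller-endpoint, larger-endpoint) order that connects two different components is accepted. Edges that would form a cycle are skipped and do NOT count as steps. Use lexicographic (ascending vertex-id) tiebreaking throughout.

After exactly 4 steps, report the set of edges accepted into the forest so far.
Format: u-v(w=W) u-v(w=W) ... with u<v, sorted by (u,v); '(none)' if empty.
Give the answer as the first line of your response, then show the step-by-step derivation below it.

0-1(w=8) 0-3(w=8) 1-2(w=8) 2-5(w=5)

step 1: add edge 2-5 (w=5); MST = {2-5(w=5)}
step 2: add edge 0-1 (w=8); MST = {0-1(w=8) 2-5(w=5)}
step 3: add edge 0-3 (w=8); MST = {0-1(w=8) 0-3(w=8) 2-5(w=5)}
step 4: add edge 1-2 (w=8); MST = {0-1(w=8) 0-3(w=8) 1-2(w=8) 2-5(w=5)}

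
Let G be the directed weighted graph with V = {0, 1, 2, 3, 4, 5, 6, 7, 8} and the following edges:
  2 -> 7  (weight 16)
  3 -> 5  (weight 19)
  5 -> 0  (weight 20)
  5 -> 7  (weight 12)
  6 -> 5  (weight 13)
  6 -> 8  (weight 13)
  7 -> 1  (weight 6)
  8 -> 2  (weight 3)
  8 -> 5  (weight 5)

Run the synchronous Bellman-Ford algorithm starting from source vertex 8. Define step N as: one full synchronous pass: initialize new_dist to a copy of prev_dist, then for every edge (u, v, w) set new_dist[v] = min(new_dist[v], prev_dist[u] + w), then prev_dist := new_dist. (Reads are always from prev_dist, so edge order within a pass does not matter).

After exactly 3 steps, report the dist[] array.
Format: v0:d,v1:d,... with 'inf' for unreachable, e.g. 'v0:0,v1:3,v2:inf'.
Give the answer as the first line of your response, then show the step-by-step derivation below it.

v0:25,v1:23,v2:3,v3:inf,v4:inf,v5:5,v6:inf,v7:17,v8:0

step 1: dist = v0:inf,v1:inf,v2:3,v3:inf,v4:inf,v5:5,v6:inf,v7:inf,v8:0
step 2: dist = v0:25,v1:inf,v2:3,v3:inf,v4:inf,v5:5,v6:inf,v7:17,v8:0
step 3: dist = v0:25,v1:23,v2:3,v3:inf,v4:inf,v5:5,v6:inf,v7:17,v8:0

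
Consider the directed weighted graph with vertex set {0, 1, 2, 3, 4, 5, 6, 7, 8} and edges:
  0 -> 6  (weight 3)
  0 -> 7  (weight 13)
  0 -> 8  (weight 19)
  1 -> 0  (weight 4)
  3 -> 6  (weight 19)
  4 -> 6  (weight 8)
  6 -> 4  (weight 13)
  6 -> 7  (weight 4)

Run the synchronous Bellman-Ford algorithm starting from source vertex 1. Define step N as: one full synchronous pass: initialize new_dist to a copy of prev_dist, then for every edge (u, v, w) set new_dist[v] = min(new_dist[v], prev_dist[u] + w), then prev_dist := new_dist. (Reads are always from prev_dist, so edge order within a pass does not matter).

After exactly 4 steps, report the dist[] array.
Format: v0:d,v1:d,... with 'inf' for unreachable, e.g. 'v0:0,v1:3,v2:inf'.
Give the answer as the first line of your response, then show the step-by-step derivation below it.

v0:4,v1:0,v2:inf,v3:inf,v4:20,v5:inf,v6:7,v7:11,v8:23

step 1: dist = v0:4,v1:0,v2:inf,v3:inf,v4:inf,v5:inf,v6:inf,v7:inf,v8:inf
step 2: dist = v0:4,v1:0,v2:inf,v3:inf,v4:inf,v5:inf,v6:7,v7:17,v8:23
step 3: dist = v0:4,v1:0,v2:inf,v3:inf,v4:20,v5:inf,v6:7,v7:11,v8:23
step 4: dist = v0:4,v1:0,v2:inf,v3:inf,v4:20,v5:inf,v6:7,v7:11,v8:23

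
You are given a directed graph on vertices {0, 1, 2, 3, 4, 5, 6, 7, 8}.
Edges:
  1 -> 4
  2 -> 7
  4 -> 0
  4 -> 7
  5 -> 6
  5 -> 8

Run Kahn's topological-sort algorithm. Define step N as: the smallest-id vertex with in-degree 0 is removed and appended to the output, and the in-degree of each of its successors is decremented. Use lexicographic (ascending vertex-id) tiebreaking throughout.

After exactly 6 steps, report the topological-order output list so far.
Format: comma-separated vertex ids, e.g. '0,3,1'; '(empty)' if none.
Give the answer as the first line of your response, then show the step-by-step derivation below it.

1,2,3,4,0,5

step 1: output 1; order=[1]; indeg=(1,0,0,0,0,0,1,2,1)
step 2: output 2; order=[1,2]; indeg=(1,0,0,0,0,0,1,1,1)
step 3: output 3; order=[1,2,3]; indeg=(1,0,0,0,0,0,1,1,1)
step 4: output 4; order=[1,2,3,4]; indeg=(0,0,0,0,0,0,1,0,1)
step 5: output 0; order=[1,2,3,4,0]; indeg=(0,0,0,0,0,0,1,0,1)
step 6: output 5; order=[1,2,3,4,0,5]; indeg=(0,0,0,0,0,0,0,0,0)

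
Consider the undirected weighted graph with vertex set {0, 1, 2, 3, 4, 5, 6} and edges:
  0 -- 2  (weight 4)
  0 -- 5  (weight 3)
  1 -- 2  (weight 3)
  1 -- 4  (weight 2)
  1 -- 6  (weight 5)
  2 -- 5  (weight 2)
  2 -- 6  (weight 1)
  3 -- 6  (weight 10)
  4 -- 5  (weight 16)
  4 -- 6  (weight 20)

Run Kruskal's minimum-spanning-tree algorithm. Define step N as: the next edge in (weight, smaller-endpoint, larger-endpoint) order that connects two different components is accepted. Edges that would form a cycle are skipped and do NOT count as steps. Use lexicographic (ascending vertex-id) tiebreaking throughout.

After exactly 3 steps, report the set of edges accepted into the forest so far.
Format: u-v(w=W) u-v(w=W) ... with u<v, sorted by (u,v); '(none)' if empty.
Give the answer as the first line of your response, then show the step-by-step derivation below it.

1-4(w=2) 2-5(w=2) 2-6(w=1)

step 1: add edge 2-6 (w=1); MST = {2-6(w=1)}
step 2: add edge 1-4 (w=2); MST = {1-4(w=2) 2-6(w=1)}
step 3: add edge 2-5 (w=2); MST = {1-4(w=2) 2-5(w=2) 2-6(w=1)}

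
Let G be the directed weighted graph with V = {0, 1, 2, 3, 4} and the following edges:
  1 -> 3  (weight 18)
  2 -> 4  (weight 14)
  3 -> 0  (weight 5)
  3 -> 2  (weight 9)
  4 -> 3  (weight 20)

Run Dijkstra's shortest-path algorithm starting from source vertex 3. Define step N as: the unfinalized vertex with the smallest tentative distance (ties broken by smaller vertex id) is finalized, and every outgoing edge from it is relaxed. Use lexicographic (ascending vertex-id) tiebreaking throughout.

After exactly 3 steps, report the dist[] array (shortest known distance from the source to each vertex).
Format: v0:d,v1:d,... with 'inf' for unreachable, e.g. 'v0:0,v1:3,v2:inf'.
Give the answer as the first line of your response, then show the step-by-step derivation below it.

v0:5,v1:inf,v2:9,v3:0,v4:23

step 1: dist = v0:5,v1:inf,v2:9,v3:0,v4:inf
step 2: dist = v0:5,v1:inf,v2:9,v3:0,v4:inf
step 3: dist = v0:5,v1:inf,v2:9,v3:0,v4:23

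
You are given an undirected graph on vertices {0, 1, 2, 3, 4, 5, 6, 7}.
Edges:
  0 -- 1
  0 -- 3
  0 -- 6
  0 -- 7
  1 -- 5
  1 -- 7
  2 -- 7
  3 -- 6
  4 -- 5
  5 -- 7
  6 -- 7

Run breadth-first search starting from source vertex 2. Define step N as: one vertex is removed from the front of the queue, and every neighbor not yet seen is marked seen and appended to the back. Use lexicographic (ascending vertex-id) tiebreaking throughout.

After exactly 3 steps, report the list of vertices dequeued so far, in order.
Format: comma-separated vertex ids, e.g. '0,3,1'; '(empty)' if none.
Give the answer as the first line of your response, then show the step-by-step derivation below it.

2,7,0

step 1: dequeue 2; queue=[7]; order=2
step 2: dequeue 7; queue=[0,1,5,6]; order=2,7
step 3: dequeue 0; queue=[1,5,6,3]; order=2,7,0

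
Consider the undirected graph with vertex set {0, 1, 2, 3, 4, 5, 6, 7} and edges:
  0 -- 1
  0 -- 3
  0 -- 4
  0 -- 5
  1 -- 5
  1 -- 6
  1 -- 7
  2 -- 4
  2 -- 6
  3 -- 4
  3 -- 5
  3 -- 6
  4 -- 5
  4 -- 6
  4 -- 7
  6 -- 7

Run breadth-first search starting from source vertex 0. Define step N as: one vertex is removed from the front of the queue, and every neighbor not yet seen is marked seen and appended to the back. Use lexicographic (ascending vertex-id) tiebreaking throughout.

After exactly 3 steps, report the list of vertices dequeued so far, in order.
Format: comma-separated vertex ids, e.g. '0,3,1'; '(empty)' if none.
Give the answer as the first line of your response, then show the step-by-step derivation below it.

0,1,3

step 1: dequeue 0; queue=[1,3,4,5]; order=0
step 2: dequeue 1; queue=[3,4,5,6,7]; order=0,1
step 3: dequeue 3; queue=[4,5,6,7]; order=0,1,3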